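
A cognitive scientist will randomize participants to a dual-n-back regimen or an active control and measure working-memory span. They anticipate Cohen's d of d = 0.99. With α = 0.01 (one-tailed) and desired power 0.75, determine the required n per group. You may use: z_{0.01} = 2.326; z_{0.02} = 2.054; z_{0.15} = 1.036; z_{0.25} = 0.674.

For two independent groups with equal n: n = 2·((z_{α} + z_β) / d)².
z_{α} + z_β = 2.326 + 0.674 = 3.000.
n = 2 × (3.000 / 0.99)² = 2 × 3.030² = 2 × 9.18 = 18.4.
Round up to the next whole participant.

n = 19 per group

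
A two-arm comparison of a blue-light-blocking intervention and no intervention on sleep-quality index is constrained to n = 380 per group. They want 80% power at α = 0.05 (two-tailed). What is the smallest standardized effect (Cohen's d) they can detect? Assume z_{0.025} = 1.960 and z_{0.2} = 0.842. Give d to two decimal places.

For two independent groups of n = 380 each: d_min = (z_{α/2} + z_β)·√(2/n).
z-sum = 1.960 + 0.842 = 2.802.
d_min = 2.802 × √(2/380) = 2.802 × 0.0725 = 0.203.

d_min ≈ 0.20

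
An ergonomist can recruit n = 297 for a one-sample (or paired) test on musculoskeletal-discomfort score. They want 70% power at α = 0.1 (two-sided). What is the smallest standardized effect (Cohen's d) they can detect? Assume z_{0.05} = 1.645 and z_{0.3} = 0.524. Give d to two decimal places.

For a single sample (or paired design) of n = 297: d_min = (z_{α/2} + z_β)/√n.
z-sum = 1.645 + 0.524 = 2.169.
d_min = 2.169 / √297 = 2.169 / 17.234 = 0.126.

d_min ≈ 0.13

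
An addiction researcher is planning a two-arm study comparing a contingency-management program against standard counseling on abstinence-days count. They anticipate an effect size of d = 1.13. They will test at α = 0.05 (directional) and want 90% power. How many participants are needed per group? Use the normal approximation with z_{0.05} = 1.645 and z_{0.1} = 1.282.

n = 14 per group

For two independent groups with equal n: n = 2·((z_{α} + z_β) / d)².
z_{α} + z_β = 1.645 + 1.282 = 2.927.
n = 2 × (2.927 / 1.13)² = 2 × 2.590² = 2 × 6.71 = 13.4.
Round up to the next whole participant.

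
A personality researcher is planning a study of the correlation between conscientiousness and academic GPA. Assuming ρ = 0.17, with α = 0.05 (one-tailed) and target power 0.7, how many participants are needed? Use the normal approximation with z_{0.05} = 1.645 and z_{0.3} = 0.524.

n = 163

Fisher's z: C = ½·ln((1+r)/(1−r)) = ½·ln(1.4096) = 0.1717.
n = ((z_{α} + z_β)/C)² + 3.
(1.645 + 0.524) / 0.1717 = 2.169 / 0.1717 = 12.632.
n = 12.632² + 3 = 159.58 + 3 = 162.6.
Round up.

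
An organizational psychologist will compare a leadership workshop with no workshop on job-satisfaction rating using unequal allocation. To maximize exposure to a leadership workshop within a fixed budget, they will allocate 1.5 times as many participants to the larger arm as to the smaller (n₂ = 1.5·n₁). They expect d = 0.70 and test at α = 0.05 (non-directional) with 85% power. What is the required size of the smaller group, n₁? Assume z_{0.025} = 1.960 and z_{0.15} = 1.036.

n₁ = 31

With allocation ratio k = n₂/n₁ = 1.5, Var(x̄₁−x̄₂) = σ²(1/n₁ + 1/(k·n₁)) = σ²·(k+1)/(k·n₁).
So n₁ = (1 + 1/k)·((z_{α/2} + z_β)/d)² = 1.667 × (2.996/0.70)².
n₁ = 1.667 × 18.32 = 30.5.
Round up: n₁ = 31, giving n₂ = ⌈1.5 × 31⌉ = ⌈46.5⌉ = 47.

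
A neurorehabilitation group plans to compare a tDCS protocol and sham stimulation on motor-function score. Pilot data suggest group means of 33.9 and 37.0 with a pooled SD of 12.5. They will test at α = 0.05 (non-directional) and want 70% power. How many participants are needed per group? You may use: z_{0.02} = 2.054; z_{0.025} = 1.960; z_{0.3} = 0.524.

n = 201 per group

Cohen's d = |M₁ − M₂| / SD_pooled = |33.9 − 37.0| / 12.5 = 3.1 / 12.5 = 0.248.
For two independent groups with equal n: n = 2·((z_{α/2} + z_β) / d)².
z_{α/2} + z_β = 1.960 + 0.524 = 2.484.
n = 2 × (2.484 / 0.248)² = 2 × 10.016² = 2 × 100.32 = 200.6.
Round up to the next whole participant.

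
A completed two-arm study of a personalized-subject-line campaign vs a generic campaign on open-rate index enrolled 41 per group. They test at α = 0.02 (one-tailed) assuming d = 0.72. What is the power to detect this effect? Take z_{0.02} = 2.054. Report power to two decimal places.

power ≈ 0.89

For two equal groups, power = Φ(d·√(n/2) − z_{α}).
d·√(n/2) = 0.72 × √(41/2) = 0.72 × 4.528 = 3.260.
z_β = 3.260 − 2.054 = 1.206.
Power = Φ(1.206) = 0.886.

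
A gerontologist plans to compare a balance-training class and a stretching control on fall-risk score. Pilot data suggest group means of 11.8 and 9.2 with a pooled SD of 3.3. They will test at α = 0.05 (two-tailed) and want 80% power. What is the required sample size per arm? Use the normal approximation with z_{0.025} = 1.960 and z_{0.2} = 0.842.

Cohen's d = |M₁ − M₂| / SD_pooled = |11.8 − 9.2| / 3.3 = 2.6 / 3.3 = 0.788.
For two independent groups with equal n: n = 2·((z_{α/2} + z_β) / d)².
z_{α/2} + z_β = 1.960 + 0.842 = 2.802.
n = 2 × (2.802 / 0.788)² = 2 × 3.556² = 2 × 12.64 = 25.3.
Round up to the next whole participant.

n = 26 per group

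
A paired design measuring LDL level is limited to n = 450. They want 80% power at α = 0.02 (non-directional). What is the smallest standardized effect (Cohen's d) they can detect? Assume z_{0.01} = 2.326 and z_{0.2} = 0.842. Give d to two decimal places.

For a single sample (or paired design) of n = 450: d_min = (z_{α/2} + z_β)/√n.
z-sum = 2.326 + 0.842 = 3.168.
d_min = 3.168 / √450 = 3.168 / 21.213 = 0.149.

d_min ≈ 0.15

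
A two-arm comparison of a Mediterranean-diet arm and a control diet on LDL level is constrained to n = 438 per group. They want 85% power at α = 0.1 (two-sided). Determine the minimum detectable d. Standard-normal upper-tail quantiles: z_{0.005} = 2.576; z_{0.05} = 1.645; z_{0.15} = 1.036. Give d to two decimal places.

d_min ≈ 0.18

For two independent groups of n = 438 each: d_min = (z_{α/2} + z_β)·√(2/n).
z-sum = 1.645 + 1.036 = 2.681.
d_min = 2.681 × √(2/438) = 2.681 × 0.0676 = 0.181.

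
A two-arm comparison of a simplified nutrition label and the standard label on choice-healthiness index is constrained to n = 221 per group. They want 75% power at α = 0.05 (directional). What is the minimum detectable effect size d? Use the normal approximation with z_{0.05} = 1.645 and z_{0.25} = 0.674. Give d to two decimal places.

d_min ≈ 0.22

For two independent groups of n = 221 each: d_min = (z_{α} + z_β)·√(2/n).
z-sum = 1.645 + 0.674 = 2.319.
d_min = 2.319 × √(2/221) = 2.319 × 0.0951 = 0.221.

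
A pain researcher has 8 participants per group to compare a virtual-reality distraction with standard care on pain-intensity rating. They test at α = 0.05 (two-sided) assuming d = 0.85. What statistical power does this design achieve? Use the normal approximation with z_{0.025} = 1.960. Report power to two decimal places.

For two equal groups, power = Φ(d·√(n/2) − z_{α/2}).
d·√(n/2) = 0.85 × √(8/2) = 0.85 × 2.000 = 1.700.
z_β = 1.700 − 1.960 = -0.260.
Power = Φ(-0.260) = 0.397.

power ≈ 0.40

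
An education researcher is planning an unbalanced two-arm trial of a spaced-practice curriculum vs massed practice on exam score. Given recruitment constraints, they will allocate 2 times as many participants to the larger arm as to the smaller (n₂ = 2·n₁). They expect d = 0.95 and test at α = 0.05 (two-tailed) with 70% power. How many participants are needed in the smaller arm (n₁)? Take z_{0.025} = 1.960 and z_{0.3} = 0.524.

n₁ = 11

With allocation ratio k = n₂/n₁ = 2, Var(x̄₁−x̄₂) = σ²(1/n₁ + 1/(k·n₁)) = σ²·(k+1)/(k·n₁).
So n₁ = (1 + 1/k)·((z_{α/2} + z_β)/d)² = 1.500 × (2.484/0.95)².
n₁ = 1.500 × 6.84 = 10.3.
Round up: n₁ = 11, giving n₂ = 2 × 11 = 22.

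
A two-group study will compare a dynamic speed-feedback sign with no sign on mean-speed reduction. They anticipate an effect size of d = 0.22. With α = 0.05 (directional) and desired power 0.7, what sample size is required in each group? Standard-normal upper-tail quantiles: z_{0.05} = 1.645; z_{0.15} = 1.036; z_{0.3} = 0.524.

n = 195 per group

For two independent groups with equal n: n = 2·((z_{α} + z_β) / d)².
z_{α} + z_β = 1.645 + 0.524 = 2.169.
n = 2 × (2.169 / 0.22)² = 2 × 9.859² = 2 × 97.20 = 194.4.
Round up to the next whole participant.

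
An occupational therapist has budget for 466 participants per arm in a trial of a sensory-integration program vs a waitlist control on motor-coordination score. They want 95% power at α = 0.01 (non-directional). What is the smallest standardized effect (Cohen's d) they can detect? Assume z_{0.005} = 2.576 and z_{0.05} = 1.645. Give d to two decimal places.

d_min ≈ 0.28

For two independent groups of n = 466 each: d_min = (z_{α/2} + z_β)·√(2/n).
z-sum = 2.576 + 1.645 = 4.221.
d_min = 4.221 × √(2/466) = 4.221 × 0.0655 = 0.277.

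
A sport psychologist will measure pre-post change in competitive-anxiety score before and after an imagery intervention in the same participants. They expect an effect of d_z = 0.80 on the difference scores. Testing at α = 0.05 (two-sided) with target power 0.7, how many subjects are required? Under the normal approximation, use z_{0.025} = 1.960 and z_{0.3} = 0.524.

n = 10 pairs

For a paired (one-sample on differences) test: n = ((z_{α/2} + z_β) / d)².
z_{α/2} + z_β = 1.960 + 0.524 = 2.484.
n = (2.484 / 0.80)² = 3.105² = 9.64.
Round up.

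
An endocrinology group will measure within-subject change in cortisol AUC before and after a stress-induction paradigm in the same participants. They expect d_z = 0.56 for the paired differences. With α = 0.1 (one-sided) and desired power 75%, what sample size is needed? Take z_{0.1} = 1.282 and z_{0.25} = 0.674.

For a paired (one-sample on differences) test: n = ((z_{α} + z_β) / d)².
z_{α} + z_β = 1.282 + 0.674 = 1.956.
n = (1.956 / 0.56)² = 3.493² = 12.20.
Round up.

n = 13 pairs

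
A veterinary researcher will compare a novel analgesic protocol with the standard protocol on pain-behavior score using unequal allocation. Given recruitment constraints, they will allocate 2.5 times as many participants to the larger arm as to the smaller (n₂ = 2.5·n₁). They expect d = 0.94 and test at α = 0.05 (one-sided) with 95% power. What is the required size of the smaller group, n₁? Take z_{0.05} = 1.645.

With allocation ratio k = n₂/n₁ = 2.5, Var(x̄₁−x̄₂) = σ²(1/n₁ + 1/(k·n₁)) = σ²·(k+1)/(k·n₁).
So n₁ = (1 + 1/k)·((z_{α} + z_β)/d)² = 1.400 × (3.290/0.94)².
n₁ = 1.400 × 12.25 = 17.2.
Round up: n₁ = 18, giving n₂ = 2.5 × 18 = 45.

n₁ = 18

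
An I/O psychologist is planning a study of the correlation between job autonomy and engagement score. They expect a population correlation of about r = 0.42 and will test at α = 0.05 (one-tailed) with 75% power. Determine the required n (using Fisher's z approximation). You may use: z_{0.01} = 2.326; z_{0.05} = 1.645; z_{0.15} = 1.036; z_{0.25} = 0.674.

Fisher's z: C = ½·ln((1+r)/(1−r)) = ½·ln(2.4483) = 0.4477.
n = ((z_{α} + z_β)/C)² + 3.
(1.645 + 0.674) / 0.4477 = 2.319 / 0.4477 = 5.180.
n = 5.180² + 3 = 26.83 + 3 = 29.8.
Round up.

n = 30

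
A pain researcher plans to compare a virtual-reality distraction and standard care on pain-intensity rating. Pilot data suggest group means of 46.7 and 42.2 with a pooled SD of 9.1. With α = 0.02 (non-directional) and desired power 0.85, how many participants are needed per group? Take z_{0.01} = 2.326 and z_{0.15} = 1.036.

Cohen's d = |M₁ − M₂| / SD_pooled = |46.7 − 42.2| / 9.1 = 4.5 / 9.1 = 0.495.
For two independent groups with equal n: n = 2·((z_{α/2} + z_β) / d)².
z_{α/2} + z_β = 2.326 + 1.036 = 3.362.
n = 2 × (3.362 / 0.495)² = 2 × 6.792² = 2 × 46.13 = 92.3.
Round up to the next whole participant.

n = 93 per group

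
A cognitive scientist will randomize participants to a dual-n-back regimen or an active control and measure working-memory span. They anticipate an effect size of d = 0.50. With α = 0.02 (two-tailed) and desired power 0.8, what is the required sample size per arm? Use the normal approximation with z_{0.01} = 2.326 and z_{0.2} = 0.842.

n = 81 per group

For two independent groups with equal n: n = 2·((z_{α/2} + z_β) / d)².
z_{α/2} + z_β = 2.326 + 0.842 = 3.168.
n = 2 × (3.168 / 0.50)² = 2 × 6.336² = 2 × 40.14 = 80.3.
Round up to the next whole participant.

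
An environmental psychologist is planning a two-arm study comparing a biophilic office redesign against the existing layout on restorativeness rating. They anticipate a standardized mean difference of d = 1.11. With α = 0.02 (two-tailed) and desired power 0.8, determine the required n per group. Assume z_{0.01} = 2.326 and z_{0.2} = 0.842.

n = 17 per group

For two independent groups with equal n: n = 2·((z_{α/2} + z_β) / d)².
z_{α/2} + z_β = 2.326 + 0.842 = 3.168.
n = 2 × (3.168 / 1.11)² = 2 × 2.854² = 2 × 8.15 = 16.3.
Round up to the next whole participant.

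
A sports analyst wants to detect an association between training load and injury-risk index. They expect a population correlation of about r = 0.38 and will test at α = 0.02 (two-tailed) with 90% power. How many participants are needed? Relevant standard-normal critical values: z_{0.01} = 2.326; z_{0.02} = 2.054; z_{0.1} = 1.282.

n = 85

Fisher's z: C = ½·ln((1+r)/(1−r)) = ½·ln(2.2258) = 0.4001.
n = ((z_{α/2} + z_β)/C)² + 3.
(2.326 + 1.282) / 0.4001 = 3.608 / 0.4001 = 9.018.
n = 9.018² + 3 = 81.32 + 3 = 84.3.
Round up.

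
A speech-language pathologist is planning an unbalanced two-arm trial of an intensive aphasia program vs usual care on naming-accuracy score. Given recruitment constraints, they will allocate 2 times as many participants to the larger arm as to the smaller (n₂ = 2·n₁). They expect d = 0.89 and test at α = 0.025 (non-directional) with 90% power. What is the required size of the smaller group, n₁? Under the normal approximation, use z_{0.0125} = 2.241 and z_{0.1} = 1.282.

With allocation ratio k = n₂/n₁ = 2, Var(x̄₁−x̄₂) = σ²(1/n₁ + 1/(k·n₁)) = σ²·(k+1)/(k·n₁).
So n₁ = (1 + 1/k)·((z_{α/2} + z_β)/d)² = 1.500 × (3.523/0.89)².
n₁ = 1.500 × 15.67 = 23.5.
Round up: n₁ = 24, giving n₂ = 2 × 24 = 48.

n₁ = 24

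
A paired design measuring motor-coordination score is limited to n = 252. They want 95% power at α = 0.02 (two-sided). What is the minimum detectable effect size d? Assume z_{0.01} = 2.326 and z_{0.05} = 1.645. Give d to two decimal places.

d_min ≈ 0.25

For a single sample (or paired design) of n = 252: d_min = (z_{α/2} + z_β)/√n.
z-sum = 2.326 + 1.645 = 3.971.
d_min = 3.971 / √252 = 3.971 / 15.875 = 0.250.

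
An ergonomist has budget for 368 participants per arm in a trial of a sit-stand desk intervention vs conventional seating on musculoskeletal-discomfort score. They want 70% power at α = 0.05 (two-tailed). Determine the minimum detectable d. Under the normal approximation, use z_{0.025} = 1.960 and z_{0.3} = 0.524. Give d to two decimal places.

For two independent groups of n = 368 each: d_min = (z_{α/2} + z_β)·√(2/n).
z-sum = 1.960 + 0.524 = 2.484.
d_min = 2.484 × √(2/368) = 2.484 × 0.0737 = 0.183.

d_min ≈ 0.18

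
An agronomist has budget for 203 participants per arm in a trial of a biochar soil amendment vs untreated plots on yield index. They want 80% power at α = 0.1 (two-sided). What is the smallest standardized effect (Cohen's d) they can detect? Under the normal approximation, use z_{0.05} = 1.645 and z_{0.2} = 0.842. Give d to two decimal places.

d_min ≈ 0.25

For two independent groups of n = 203 each: d_min = (z_{α/2} + z_β)·√(2/n).
z-sum = 1.645 + 0.842 = 2.487.
d_min = 2.487 × √(2/203) = 2.487 × 0.0993 = 0.247.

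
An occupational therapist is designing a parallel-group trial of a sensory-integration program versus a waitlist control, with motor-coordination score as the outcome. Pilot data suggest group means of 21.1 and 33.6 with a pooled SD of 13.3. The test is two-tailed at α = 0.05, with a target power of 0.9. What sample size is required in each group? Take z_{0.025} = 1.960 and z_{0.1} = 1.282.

n = 24 per group

Cohen's d = |M₁ − M₂| / SD_pooled = |21.1 − 33.6| / 13.3 = 12.5 / 13.3 = 0.940.
For two independent groups with equal n: n = 2·((z_{α/2} + z_β) / d)².
z_{α/2} + z_β = 1.960 + 1.282 = 3.242.
n = 2 × (3.242 / 0.940)² = 2 × 3.449² = 2 × 11.90 = 23.8.
Round up to the next whole participant.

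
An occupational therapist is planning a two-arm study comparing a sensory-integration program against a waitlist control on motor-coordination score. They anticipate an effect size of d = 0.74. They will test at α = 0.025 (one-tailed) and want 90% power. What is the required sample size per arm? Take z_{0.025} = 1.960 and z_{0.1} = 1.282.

n = 39 per group

For two independent groups with equal n: n = 2·((z_{α} + z_β) / d)².
z_{α} + z_β = 1.960 + 1.282 = 3.242.
n = 2 × (3.242 / 0.74)² = 2 × 4.381² = 2 × 19.19 = 38.4.
Round up to the next whole participant.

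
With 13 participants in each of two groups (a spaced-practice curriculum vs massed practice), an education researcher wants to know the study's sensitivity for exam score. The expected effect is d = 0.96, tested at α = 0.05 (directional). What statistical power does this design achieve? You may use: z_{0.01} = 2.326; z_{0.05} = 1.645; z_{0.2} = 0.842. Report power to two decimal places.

power ≈ 0.79

For two equal groups, power = Φ(d·√(n/2) − z_{α}).
d·√(n/2) = 0.96 × √(13/2) = 0.96 × 2.550 = 2.448.
z_β = 2.448 − 1.645 = 0.803.
Power = Φ(0.803) = 0.789.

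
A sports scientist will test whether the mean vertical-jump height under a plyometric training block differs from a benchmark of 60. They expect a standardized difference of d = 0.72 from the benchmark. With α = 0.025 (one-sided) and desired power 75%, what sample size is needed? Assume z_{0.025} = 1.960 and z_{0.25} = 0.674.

n = 14

For a one-sample test: n = ((z_{α} + z_β) / d)².
z_{α} + z_β = 1.960 + 0.674 = 2.634.
n = (2.634 / 0.72)² = 3.658² = 13.38.
Round up.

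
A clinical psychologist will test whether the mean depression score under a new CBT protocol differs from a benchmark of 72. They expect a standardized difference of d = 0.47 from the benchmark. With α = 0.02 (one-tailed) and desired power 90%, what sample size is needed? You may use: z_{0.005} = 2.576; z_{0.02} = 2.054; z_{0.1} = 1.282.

For a one-sample test: n = ((z_{α} + z_β) / d)².
z_{α} + z_β = 2.054 + 1.282 = 3.336.
n = (3.336 / 0.47)² = 7.098² = 50.38.
Round up.

n = 51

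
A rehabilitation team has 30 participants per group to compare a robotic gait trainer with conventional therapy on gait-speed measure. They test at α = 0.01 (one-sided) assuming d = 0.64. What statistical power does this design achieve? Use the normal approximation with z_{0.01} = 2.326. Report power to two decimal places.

power ≈ 0.56

For two equal groups, power = Φ(d·√(n/2) − z_{α}).
d·√(n/2) = 0.64 × √(30/2) = 0.64 × 3.873 = 2.479.
z_β = 2.479 − 2.326 = 0.153.
Power = Φ(0.153) = 0.561.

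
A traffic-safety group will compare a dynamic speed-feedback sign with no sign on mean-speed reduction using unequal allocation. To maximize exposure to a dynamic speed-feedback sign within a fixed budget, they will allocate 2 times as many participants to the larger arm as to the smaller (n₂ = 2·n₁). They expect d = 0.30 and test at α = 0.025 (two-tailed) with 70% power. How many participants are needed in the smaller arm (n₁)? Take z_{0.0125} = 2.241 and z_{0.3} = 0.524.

n₁ = 128

With allocation ratio k = n₂/n₁ = 2, Var(x̄₁−x̄₂) = σ²(1/n₁ + 1/(k·n₁)) = σ²·(k+1)/(k·n₁).
So n₁ = (1 + 1/k)·((z_{α/2} + z_β)/d)² = 1.500 × (2.765/0.30)².
n₁ = 1.500 × 84.95 = 127.4.
Round up: n₁ = 128, giving n₂ = 2 × 128 = 256.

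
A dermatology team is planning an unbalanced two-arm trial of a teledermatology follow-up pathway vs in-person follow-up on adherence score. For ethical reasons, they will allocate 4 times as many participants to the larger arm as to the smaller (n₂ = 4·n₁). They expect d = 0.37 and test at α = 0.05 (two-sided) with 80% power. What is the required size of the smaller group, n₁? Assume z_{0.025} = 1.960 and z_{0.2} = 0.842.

n₁ = 72

With allocation ratio k = n₂/n₁ = 4, Var(x̄₁−x̄₂) = σ²(1/n₁ + 1/(k·n₁)) = σ²·(k+1)/(k·n₁).
So n₁ = (1 + 1/k)·((z_{α/2} + z_β)/d)² = 1.250 × (2.802/0.37)².
n₁ = 1.250 × 57.35 = 71.7.
Round up: n₁ = 72, giving n₂ = 4 × 72 = 288.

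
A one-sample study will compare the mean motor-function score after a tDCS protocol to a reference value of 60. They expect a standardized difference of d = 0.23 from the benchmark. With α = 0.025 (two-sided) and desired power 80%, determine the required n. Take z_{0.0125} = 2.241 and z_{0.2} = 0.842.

For a one-sample test: n = ((z_{α/2} + z_β) / d)².
z_{α/2} + z_β = 2.241 + 0.842 = 3.083.
n = (3.083 / 0.23)² = 13.404² = 179.68.
Round up.

n = 180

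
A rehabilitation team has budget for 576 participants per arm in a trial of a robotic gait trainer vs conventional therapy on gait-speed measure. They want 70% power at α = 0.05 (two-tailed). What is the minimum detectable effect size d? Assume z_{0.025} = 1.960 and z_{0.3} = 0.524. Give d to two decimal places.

d_min ≈ 0.15

For two independent groups of n = 576 each: d_min = (z_{α/2} + z_β)·√(2/n).
z-sum = 1.960 + 0.524 = 2.484.
d_min = 2.484 × √(2/576) = 2.484 × 0.0589 = 0.146.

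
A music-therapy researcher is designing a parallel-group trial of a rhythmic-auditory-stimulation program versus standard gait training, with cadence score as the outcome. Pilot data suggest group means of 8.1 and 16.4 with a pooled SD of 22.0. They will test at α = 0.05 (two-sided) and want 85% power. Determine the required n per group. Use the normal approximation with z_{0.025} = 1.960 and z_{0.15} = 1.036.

Cohen's d = |M₁ − M₂| / SD_pooled = |8.1 − 16.4| / 22.0 = 8.3 / 22.0 = 0.377.
For two independent groups with equal n: n = 2·((z_{α/2} + z_β) / d)².
z_{α/2} + z_β = 1.960 + 1.036 = 2.996.
n = 2 × (2.996 / 0.377)² = 2 × 7.947² = 2 × 63.15 = 126.3.
Round up to the next whole participant.

n = 127 per group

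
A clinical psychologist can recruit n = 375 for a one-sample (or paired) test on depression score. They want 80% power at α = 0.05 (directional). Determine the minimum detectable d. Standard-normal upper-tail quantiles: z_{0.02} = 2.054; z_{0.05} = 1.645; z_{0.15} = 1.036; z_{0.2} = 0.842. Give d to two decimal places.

d_min ≈ 0.13

For a single sample (or paired design) of n = 375: d_min = (z_{α} + z_β)/√n.
z-sum = 1.645 + 0.842 = 2.487.
d_min = 2.487 / √375 = 2.487 / 19.365 = 0.128.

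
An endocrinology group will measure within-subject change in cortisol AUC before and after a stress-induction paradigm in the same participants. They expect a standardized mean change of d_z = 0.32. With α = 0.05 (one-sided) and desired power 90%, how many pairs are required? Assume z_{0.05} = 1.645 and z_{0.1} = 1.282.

n = 84 pairs

For a paired (one-sample on differences) test: n = ((z_{α} + z_β) / d)².
z_{α} + z_β = 1.645 + 1.282 = 2.927.
n = (2.927 / 0.32)² = 9.147² = 83.67.
Round up.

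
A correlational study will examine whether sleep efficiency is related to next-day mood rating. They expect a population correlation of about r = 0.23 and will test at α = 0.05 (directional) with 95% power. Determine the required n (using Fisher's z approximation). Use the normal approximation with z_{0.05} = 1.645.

n = 201

Fisher's z: C = ½·ln((1+r)/(1−r)) = ½·ln(1.5974) = 0.2342.
n = ((z_{α} + z_β)/C)² + 3.
(1.645 + 1.645) / 0.2342 = 3.290 / 0.2342 = 14.048.
n = 14.048² + 3 = 197.34 + 3 = 200.3.
Round up.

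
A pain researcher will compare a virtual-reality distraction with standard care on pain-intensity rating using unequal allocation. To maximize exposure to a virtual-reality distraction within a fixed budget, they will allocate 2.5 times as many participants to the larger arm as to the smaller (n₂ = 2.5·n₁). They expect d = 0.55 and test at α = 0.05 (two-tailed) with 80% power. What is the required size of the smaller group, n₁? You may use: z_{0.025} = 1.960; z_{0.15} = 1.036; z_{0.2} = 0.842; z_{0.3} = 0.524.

n₁ = 37

With allocation ratio k = n₂/n₁ = 2.5, Var(x̄₁−x̄₂) = σ²(1/n₁ + 1/(k·n₁)) = σ²·(k+1)/(k·n₁).
So n₁ = (1 + 1/k)·((z_{α/2} + z_β)/d)² = 1.400 × (2.802/0.55)².
n₁ = 1.400 × 25.95 = 36.3.
Round up: n₁ = 37, giving n₂ = ⌈2.5 × 37⌉ = ⌈92.5⌉ = 93.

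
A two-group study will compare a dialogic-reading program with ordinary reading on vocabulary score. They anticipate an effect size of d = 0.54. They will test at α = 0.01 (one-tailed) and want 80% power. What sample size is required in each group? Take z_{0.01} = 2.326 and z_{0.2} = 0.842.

n = 69 per group

For two independent groups with equal n: n = 2·((z_{α} + z_β) / d)².
z_{α} + z_β = 2.326 + 0.842 = 3.168.
n = 2 × (3.168 / 0.54)² = 2 × 5.867² = 2 × 34.42 = 68.8.
Round up to the next whole participant.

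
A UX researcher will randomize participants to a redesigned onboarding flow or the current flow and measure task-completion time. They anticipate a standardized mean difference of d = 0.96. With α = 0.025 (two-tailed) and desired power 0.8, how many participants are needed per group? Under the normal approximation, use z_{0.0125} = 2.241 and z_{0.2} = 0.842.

For two independent groups with equal n: n = 2·((z_{α/2} + z_β) / d)².
z_{α/2} + z_β = 2.241 + 0.842 = 3.083.
n = 2 × (3.083 / 0.96)² = 2 × 3.211² = 2 × 10.31 = 20.6.
Round up to the next whole participant.

n = 21 per group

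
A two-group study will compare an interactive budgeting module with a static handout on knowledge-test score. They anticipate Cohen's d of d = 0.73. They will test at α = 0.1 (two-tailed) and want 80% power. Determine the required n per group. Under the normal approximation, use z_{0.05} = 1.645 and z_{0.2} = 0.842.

n = 24 per group

For two independent groups with equal n: n = 2·((z_{α/2} + z_β) / d)².
z_{α/2} + z_β = 1.645 + 0.842 = 2.487.
n = 2 × (2.487 / 0.73)² = 2 × 3.407² = 2 × 11.61 = 23.2.
Round up to the next whole participant.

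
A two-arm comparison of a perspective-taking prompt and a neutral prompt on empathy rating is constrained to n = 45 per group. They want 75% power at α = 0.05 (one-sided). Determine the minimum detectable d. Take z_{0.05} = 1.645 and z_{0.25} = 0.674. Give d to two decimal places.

For two independent groups of n = 45 each: d_min = (z_{α} + z_β)·√(2/n).
z-sum = 1.645 + 0.674 = 2.319.
d_min = 2.319 × √(2/45) = 2.319 × 0.2108 = 0.489.

d_min ≈ 0.49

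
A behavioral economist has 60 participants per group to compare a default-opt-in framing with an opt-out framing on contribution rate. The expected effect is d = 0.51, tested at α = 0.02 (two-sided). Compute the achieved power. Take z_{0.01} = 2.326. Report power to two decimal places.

power ≈ 0.68

For two equal groups, power = Φ(d·√(n/2) − z_{α/2}).
d·√(n/2) = 0.51 × √(60/2) = 0.51 × 5.477 = 2.793.
z_β = 2.793 − 2.326 = 0.467.
Power = Φ(0.467) = 0.680.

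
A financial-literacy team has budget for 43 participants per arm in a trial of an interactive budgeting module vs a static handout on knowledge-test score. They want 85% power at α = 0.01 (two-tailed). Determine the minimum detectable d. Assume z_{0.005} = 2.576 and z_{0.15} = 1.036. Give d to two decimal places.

d_min ≈ 0.78

For two independent groups of n = 43 each: d_min = (z_{α/2} + z_β)·√(2/n).
z-sum = 2.576 + 1.036 = 3.612.
d_min = 3.612 × √(2/43) = 3.612 × 0.2157 = 0.779.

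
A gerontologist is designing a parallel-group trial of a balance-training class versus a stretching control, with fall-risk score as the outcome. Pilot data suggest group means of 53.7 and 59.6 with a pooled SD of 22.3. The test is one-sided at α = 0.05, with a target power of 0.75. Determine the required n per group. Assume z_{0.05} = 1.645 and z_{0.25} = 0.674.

n = 154 per group

Cohen's d = |M₁ − M₂| / SD_pooled = |53.7 − 59.6| / 22.3 = 5.9 / 22.3 = 0.265.
For two independent groups with equal n: n = 2·((z_{α} + z_β) / d)².
z_{α} + z_β = 1.645 + 0.674 = 2.319.
n = 2 × (2.319 / 0.265)² = 2 × 8.751² = 2 × 76.58 = 153.2.
Round up to the next whole participant.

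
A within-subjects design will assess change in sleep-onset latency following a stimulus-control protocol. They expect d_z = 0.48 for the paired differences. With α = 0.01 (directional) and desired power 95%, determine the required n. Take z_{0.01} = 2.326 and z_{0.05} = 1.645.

n = 69 pairs

For a paired (one-sample on differences) test: n = ((z_{α} + z_β) / d)².
z_{α} + z_β = 2.326 + 1.645 = 3.971.
n = (3.971 / 0.48)² = 8.273² = 68.44.
Round up.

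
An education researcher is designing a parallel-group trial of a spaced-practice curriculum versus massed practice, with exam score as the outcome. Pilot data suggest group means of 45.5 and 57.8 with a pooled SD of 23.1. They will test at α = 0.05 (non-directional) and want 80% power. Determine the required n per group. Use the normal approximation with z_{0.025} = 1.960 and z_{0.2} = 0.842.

n = 56 per group

Cohen's d = |M₁ − M₂| / SD_pooled = |45.5 − 57.8| / 23.1 = 12.3 / 23.1 = 0.532.
For two independent groups with equal n: n = 2·((z_{α/2} + z_β) / d)².
z_{α/2} + z_β = 1.960 + 0.842 = 2.802.
n = 2 × (2.802 / 0.532)² = 2 × 5.267² = 2 × 27.74 = 55.5.
Round up to the next whole participant.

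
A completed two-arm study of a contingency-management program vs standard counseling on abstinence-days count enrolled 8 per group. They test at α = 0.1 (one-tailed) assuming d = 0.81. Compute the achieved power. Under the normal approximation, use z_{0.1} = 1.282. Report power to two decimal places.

For two equal groups, power = Φ(d·√(n/2) − z_{α}).
d·√(n/2) = 0.81 × √(8/2) = 0.81 × 2.000 = 1.620.
z_β = 1.620 − 1.282 = 0.338.
Power = Φ(0.338) = 0.632.

power ≈ 0.63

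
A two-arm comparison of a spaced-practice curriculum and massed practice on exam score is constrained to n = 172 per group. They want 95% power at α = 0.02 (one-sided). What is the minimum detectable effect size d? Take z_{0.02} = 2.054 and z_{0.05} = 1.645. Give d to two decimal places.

For two independent groups of n = 172 each: d_min = (z_{α} + z_β)·√(2/n).
z-sum = 2.054 + 1.645 = 3.699.
d_min = 3.699 × √(2/172) = 3.699 × 0.1078 = 0.399.

d_min ≈ 0.40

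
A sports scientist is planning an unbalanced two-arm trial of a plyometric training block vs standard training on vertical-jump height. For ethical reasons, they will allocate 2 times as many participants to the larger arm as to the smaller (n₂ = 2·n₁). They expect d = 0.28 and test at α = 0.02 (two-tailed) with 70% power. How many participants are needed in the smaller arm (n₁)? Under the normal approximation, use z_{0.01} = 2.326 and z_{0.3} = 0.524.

n₁ = 156

With allocation ratio k = n₂/n₁ = 2, Var(x̄₁−x̄₂) = σ²(1/n₁ + 1/(k·n₁)) = σ²·(k+1)/(k·n₁).
So n₁ = (1 + 1/k)·((z_{α/2} + z_β)/d)² = 1.500 × (2.850/0.28)².
n₁ = 1.500 × 103.60 = 155.4.
Round up: n₁ = 156, giving n₂ = 2 × 156 = 312.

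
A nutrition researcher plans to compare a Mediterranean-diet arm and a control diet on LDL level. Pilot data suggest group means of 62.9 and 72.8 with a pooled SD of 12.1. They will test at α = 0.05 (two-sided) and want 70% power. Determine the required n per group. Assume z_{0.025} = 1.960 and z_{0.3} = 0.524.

Cohen's d = |M₁ − M₂| / SD_pooled = |62.9 − 72.8| / 12.1 = 9.9 / 12.1 = 0.818.
For two independent groups with equal n: n = 2·((z_{α/2} + z_β) / d)².
z_{α/2} + z_β = 1.960 + 0.524 = 2.484.
n = 2 × (2.484 / 0.818)² = 2 × 3.037² = 2 × 9.22 = 18.4.
Round up to the next whole participant.

n = 19 per group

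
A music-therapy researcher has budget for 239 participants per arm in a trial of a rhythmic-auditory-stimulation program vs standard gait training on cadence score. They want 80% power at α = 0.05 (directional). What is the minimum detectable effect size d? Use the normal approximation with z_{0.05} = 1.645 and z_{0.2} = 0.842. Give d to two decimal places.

d_min ≈ 0.23

For two independent groups of n = 239 each: d_min = (z_{α} + z_β)·√(2/n).
z-sum = 1.645 + 0.842 = 2.487.
d_min = 2.487 × √(2/239) = 2.487 × 0.0915 = 0.228.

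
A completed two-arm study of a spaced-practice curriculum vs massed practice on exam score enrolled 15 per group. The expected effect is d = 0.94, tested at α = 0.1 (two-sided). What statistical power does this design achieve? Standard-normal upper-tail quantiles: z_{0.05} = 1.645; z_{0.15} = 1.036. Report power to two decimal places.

power ≈ 0.82

For two equal groups, power = Φ(d·√(n/2) − z_{α/2}).
d·√(n/2) = 0.94 × √(15/2) = 0.94 × 2.739 = 2.574.
z_β = 2.574 − 1.645 = 0.929.
Power = Φ(0.929) = 0.824.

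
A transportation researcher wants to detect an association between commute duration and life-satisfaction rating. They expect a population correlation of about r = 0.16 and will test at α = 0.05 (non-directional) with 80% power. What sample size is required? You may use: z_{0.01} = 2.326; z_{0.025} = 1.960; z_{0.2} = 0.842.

Fisher's z: C = ½·ln((1+r)/(1−r)) = ½·ln(1.3810) = 0.1614.
n = ((z_{α/2} + z_β)/C)² + 3.
(1.960 + 0.842) / 0.1614 = 2.802 / 0.1614 = 17.361.
n = 17.361² + 3 = 301.39 + 3 = 304.4.
Round up.

n = 305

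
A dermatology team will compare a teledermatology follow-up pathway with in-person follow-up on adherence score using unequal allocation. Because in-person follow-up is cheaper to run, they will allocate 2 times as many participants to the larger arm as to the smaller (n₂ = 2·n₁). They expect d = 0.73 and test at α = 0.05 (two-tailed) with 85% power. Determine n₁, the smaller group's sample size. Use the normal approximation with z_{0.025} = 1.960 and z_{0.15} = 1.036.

With allocation ratio k = n₂/n₁ = 2, Var(x̄₁−x̄₂) = σ²(1/n₁ + 1/(k·n₁)) = σ²·(k+1)/(k·n₁).
So n₁ = (1 + 1/k)·((z_{α/2} + z_β)/d)² = 1.500 × (2.996/0.73)².
n₁ = 1.500 × 16.84 = 25.3.
Round up: n₁ = 26, giving n₂ = 2 × 26 = 52.

n₁ = 26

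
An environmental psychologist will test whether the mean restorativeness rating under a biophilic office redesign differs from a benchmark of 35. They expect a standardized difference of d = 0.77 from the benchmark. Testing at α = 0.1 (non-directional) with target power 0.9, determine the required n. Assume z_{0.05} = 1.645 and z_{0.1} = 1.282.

For a one-sample test: n = ((z_{α/2} + z_β) / d)².
z_{α/2} + z_β = 1.645 + 1.282 = 2.927.
n = (2.927 / 0.77)² = 3.801² = 14.45.
Round up.

n = 15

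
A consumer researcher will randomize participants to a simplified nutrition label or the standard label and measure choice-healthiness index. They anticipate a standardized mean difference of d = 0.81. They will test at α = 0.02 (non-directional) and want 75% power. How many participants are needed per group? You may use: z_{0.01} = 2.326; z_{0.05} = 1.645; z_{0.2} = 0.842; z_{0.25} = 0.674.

For two independent groups with equal n: n = 2·((z_{α/2} + z_β) / d)².
z_{α/2} + z_β = 2.326 + 0.674 = 3.000.
n = 2 × (3.000 / 0.81)² = 2 × 3.704² = 2 × 13.72 = 27.4.
Round up to the next whole participant.

n = 28 per group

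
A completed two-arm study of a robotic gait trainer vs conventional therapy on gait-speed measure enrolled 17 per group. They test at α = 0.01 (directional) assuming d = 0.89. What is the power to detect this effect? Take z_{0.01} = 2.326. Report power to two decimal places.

power ≈ 0.61

For two equal groups, power = Φ(d·√(n/2) − z_{α}).
d·√(n/2) = 0.89 × √(17/2) = 0.89 × 2.915 = 2.595.
z_β = 2.595 − 2.326 = 0.269.
Power = Φ(0.269) = 0.606.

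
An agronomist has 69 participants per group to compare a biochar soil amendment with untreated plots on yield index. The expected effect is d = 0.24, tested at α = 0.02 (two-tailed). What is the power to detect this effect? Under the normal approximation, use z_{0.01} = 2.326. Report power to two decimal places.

For two equal groups, power = Φ(d·√(n/2) − z_{α/2}).
d·√(n/2) = 0.24 × √(69/2) = 0.24 × 5.874 = 1.410.
z_β = 1.410 − 2.326 = -0.916.
Power = Φ(-0.916) = 0.180.

power ≈ 0.18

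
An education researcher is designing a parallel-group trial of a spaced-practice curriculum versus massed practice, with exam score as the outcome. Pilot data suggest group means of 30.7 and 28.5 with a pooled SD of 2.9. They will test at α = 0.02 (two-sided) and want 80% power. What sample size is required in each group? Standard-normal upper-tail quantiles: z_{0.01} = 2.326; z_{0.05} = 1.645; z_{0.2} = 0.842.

n = 35 per group

Cohen's d = |M₁ − M₂| / SD_pooled = |30.7 − 28.5| / 2.9 = 2.2 / 2.9 = 0.759.
For two independent groups with equal n: n = 2·((z_{α/2} + z_β) / d)².
z_{α/2} + z_β = 2.326 + 0.842 = 3.168.
n = 2 × (3.168 / 0.759)² = 2 × 4.174² = 2 × 17.42 = 34.8.
Round up to the next whole participant.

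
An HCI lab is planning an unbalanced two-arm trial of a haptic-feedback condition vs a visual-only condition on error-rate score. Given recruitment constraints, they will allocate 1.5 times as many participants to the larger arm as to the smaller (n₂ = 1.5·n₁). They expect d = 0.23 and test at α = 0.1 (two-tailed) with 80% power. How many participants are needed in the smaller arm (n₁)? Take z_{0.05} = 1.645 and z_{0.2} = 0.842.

With allocation ratio k = n₂/n₁ = 1.5, Var(x̄₁−x̄₂) = σ²(1/n₁ + 1/(k·n₁)) = σ²·(k+1)/(k·n₁).
So n₁ = (1 + 1/k)·((z_{α/2} + z_β)/d)² = 1.667 × (2.487/0.23)².
n₁ = 1.667 × 116.92 = 194.9.
Round up: n₁ = 195, giving n₂ = ⌈1.5 × 195⌉ = ⌈292.5⌉ = 293.

n₁ = 195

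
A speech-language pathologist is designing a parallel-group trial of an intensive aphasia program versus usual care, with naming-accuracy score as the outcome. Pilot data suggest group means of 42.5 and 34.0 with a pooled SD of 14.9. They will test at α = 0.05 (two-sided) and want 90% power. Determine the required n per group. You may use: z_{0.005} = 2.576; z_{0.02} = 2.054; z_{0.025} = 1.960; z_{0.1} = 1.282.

Cohen's d = |M₁ − M₂| / SD_pooled = |42.5 − 34.0| / 14.9 = 8.5 / 14.9 = 0.570.
For two independent groups with equal n: n = 2·((z_{α/2} + z_β) / d)².
z_{α/2} + z_β = 1.960 + 1.282 = 3.242.
n = 2 × (3.242 / 0.570)² = 2 × 5.688² = 2 × 32.35 = 64.7.
Round up to the next whole participant.

n = 65 per group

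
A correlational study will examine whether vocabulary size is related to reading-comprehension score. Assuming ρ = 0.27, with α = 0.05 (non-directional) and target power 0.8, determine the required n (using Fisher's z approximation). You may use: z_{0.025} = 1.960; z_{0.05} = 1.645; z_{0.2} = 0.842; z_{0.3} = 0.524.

Fisher's z: C = ½·ln((1+r)/(1−r)) = ½·ln(1.7397) = 0.2769.
n = ((z_{α/2} + z_β)/C)² + 3.
(1.960 + 0.842) / 0.2769 = 2.802 / 0.2769 = 10.119.
n = 10.119² + 3 = 102.40 + 3 = 105.4.
Round up.

n = 106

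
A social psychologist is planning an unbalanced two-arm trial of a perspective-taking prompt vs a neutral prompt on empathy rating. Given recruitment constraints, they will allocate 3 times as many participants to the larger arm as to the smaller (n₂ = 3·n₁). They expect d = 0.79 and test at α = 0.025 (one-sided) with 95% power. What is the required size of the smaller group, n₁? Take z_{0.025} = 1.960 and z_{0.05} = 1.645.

With allocation ratio k = n₂/n₁ = 3, Var(x̄₁−x̄₂) = σ²(1/n₁ + 1/(k·n₁)) = σ²·(k+1)/(k·n₁).
So n₁ = (1 + 1/k)·((z_{α} + z_β)/d)² = 1.333 × (3.605/0.79)².
n₁ = 1.333 × 20.82 = 27.8.
Round up: n₁ = 28, giving n₂ = 3 × 28 = 84.

n₁ = 28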